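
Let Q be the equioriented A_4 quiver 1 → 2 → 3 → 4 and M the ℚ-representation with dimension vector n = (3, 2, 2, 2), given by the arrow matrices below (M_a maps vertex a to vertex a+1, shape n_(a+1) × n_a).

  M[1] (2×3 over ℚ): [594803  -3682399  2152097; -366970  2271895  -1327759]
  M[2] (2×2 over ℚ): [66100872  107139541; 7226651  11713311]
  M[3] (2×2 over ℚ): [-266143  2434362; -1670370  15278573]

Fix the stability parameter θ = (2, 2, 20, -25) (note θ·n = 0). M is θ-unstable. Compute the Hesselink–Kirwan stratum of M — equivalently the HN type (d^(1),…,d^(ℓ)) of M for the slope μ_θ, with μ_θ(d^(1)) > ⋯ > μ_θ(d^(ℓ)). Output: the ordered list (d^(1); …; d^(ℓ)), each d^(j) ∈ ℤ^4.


Interval decomposition of M: I[1,1], I[1,4]^2.
HN type (ℓ=2): μ^(1)=2; μ^(2)=-1/4

((1, 0, 0, 0); (2, 2, 2, 2))


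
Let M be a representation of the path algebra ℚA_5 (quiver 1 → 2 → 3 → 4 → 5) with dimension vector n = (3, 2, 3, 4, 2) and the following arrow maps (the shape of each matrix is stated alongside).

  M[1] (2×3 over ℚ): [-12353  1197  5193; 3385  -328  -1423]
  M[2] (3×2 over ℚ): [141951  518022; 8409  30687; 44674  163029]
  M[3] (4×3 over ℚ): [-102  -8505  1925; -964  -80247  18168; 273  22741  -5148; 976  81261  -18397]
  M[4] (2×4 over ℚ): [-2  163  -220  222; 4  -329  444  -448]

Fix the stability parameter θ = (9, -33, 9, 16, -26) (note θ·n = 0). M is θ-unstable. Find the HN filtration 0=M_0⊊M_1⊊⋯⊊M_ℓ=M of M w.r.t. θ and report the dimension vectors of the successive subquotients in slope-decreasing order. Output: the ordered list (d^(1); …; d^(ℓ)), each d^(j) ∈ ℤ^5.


Barcode: M ≅ I[1,1], I[1,4], I[1,5], I[3,5], I[4,4]. HN layers by μ_θ (4 steps, strictly decreasing):
  μ^(1)=16; μ^(2)=9; μ^(3)=-1/3; μ^(4)=-12

((0, 0, 0, 2, 0); (1, 0, 1, 0, 0); (0, 0, 2, 2, 2); (2, 2, 0, 0, 0))


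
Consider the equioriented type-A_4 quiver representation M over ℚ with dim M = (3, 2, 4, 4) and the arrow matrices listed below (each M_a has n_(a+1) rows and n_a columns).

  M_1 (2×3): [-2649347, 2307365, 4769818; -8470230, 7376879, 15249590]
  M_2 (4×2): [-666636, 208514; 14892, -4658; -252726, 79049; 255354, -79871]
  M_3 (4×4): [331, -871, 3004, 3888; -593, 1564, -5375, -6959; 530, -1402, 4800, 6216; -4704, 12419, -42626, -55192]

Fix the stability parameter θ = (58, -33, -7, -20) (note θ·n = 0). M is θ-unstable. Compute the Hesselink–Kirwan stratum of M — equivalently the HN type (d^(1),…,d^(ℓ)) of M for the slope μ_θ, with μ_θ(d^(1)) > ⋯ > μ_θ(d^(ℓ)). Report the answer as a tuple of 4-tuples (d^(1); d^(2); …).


Interval decomposition of M: I[1,1], I[1,2], I[1,3], I[3,4]^3, I[4,4].
HN type (ℓ=5): μ^(1)=58; μ^(2)=25/2; μ^(3)=6; μ^(4)=-27/2; μ^(5)=-20

((1, 0, 0, 0); (1, 1, 0, 0); (1, 1, 1, 0); (0, 0, 3, 3); (0, 0, 0, 1))


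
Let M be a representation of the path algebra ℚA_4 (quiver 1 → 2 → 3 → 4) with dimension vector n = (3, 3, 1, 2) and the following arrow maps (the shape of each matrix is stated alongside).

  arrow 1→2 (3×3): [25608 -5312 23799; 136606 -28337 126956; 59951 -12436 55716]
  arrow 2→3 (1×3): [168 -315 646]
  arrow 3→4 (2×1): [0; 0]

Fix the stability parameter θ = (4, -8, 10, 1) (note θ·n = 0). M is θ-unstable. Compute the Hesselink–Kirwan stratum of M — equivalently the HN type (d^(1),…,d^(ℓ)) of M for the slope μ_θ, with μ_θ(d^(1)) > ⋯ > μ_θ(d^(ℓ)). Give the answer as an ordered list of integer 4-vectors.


Via rank(M_{q-1}∘⋯∘M_p): M ≅ I[1,2]^2, I[1,3], I[4,4]^2.
μ_θ-semistable layers: μ^(1)=10; μ^(2)=1; μ^(3)=-2

((0, 0, 1, 0); (0, 0, 0, 2); (3, 3, 0, 0))


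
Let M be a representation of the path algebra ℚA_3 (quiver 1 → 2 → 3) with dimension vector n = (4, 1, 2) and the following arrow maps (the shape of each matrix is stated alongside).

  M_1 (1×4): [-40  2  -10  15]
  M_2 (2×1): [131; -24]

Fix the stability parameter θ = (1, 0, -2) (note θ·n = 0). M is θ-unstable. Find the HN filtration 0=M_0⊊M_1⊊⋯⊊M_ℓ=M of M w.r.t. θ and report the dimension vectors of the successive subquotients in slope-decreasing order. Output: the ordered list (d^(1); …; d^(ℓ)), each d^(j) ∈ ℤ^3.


Via rank(M_{q-1}∘⋯∘M_p): M ≅ I[1,1]^3, I[1,3], I[3,3].
μ_θ-semistable layers: μ^(1)=1; μ^(2)=-1/3; μ^(3)=-2

((3, 0, 0); (1, 1, 1); (0, 0, 1))


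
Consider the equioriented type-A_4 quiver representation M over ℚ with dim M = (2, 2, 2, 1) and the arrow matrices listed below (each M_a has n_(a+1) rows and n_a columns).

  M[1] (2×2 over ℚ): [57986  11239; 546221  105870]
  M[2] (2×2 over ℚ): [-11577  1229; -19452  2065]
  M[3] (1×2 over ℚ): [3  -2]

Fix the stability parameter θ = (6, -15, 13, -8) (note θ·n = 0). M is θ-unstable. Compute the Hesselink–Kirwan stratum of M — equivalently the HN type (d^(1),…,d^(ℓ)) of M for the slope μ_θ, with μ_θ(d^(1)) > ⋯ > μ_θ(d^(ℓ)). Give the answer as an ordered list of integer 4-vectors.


Via rank(M_{q-1}∘⋯∘M_p): M ≅ I[1,3], I[1,4].
μ_θ-semistable layers: μ^(1)=13; μ^(2)=5/2; μ^(3)=-9/2

((0, 0, 1, 0); (0, 0, 1, 1); (2, 2, 0, 0))


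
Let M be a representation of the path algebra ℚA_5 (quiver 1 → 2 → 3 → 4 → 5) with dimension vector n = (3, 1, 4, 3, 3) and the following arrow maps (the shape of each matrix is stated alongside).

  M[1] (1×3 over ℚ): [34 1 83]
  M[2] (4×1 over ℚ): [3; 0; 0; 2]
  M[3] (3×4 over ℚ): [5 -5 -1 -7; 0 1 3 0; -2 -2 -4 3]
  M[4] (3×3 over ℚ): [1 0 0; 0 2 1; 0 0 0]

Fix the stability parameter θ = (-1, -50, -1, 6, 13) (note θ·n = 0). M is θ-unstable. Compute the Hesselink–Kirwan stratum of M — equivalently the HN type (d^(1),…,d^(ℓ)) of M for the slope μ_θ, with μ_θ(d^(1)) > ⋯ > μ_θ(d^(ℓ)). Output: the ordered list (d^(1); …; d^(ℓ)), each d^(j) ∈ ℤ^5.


Interval decomposition of M: I[1,1]^2, I[1,5], I[3,3], I[3,4], I[3,5], I[5,5].
HN type (ℓ=4): μ^(1)=13; μ^(2)=6; μ^(3)=-1; μ^(4)=-51/2

((0, 0, 0, 0, 3); (0, 0, 0, 3, 0); (2, 0, 4, 0, 0); (1, 1, 0, 0, 0))


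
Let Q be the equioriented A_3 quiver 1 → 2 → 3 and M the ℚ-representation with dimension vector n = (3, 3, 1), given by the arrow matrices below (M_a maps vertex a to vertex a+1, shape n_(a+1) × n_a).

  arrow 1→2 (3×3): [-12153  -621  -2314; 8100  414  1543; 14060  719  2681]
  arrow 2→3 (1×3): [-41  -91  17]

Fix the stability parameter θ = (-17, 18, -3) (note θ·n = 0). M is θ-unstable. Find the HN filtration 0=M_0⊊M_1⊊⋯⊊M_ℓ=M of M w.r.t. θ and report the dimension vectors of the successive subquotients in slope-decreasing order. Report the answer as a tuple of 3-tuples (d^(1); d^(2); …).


Barcode: M ≅ I[1,2]^2, I[1,3]. HN layers by μ_θ (3 steps, strictly decreasing):
  μ^(1)=18; μ^(2)=15/2; μ^(3)=-17

((0, 2, 0); (0, 1, 1); (3, 0, 0))


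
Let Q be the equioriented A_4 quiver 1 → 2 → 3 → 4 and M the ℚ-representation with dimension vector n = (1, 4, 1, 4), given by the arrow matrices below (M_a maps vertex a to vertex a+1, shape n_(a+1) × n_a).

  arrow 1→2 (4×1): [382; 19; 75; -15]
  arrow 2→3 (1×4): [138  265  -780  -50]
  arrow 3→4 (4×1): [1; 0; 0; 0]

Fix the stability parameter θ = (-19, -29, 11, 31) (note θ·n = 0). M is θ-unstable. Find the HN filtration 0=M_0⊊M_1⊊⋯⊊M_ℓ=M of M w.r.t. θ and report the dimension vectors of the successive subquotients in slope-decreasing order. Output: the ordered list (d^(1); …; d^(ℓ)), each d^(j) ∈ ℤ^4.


Interval decomposition of M: I[1,4], I[2,2]^3, I[4,4]^3.
HN type (ℓ=4): μ^(1)=31; μ^(2)=11; μ^(3)=-24; μ^(4)=-29

((0, 0, 0, 4); (0, 0, 1, 0); (1, 1, 0, 0); (0, 3, 0, 0))


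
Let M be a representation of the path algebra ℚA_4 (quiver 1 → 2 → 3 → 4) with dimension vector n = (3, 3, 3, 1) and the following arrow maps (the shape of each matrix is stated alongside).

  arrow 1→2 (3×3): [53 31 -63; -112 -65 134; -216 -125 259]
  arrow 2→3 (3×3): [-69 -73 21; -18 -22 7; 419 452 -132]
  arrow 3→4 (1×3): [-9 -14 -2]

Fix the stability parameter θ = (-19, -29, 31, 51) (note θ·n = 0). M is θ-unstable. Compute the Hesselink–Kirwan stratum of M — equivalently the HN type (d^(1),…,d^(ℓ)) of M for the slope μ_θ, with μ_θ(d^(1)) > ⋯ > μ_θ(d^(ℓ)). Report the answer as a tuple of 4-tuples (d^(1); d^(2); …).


Via rank(M_{q-1}∘⋯∘M_p): M ≅ I[1,3]^2, I[1,4].
μ_θ-semistable layers: μ^(1)=51; μ^(2)=31; μ^(3)=-24

((0, 0, 0, 1); (0, 0, 3, 0); (3, 3, 0, 0))


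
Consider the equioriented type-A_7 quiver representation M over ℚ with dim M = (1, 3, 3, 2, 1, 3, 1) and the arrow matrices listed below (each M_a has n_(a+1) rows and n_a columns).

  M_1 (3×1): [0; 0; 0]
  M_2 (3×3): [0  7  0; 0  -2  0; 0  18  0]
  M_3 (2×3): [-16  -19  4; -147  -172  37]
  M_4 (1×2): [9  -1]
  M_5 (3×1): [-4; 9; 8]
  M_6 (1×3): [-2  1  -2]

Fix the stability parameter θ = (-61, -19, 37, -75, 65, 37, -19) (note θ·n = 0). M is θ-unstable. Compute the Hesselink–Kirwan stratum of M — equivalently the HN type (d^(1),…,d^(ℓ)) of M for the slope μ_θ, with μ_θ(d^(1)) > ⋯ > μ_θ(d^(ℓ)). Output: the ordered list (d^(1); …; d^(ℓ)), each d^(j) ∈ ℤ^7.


Interval decomposition of M: I[1,1], I[2,2]^2, I[2,7], I[3,3], I[3,4], I[6,6]^2.
HN type (ℓ=4): μ^(1)=37; μ^(2)=83/3; μ^(3)=-19; μ^(4)=-61

((0, 0, 1, 0, 0, 2, 0); (0, 0, 0, 0, 1, 1, 1); (0, 3, 2, 2, 0, 0, 0); (1, 0, 0, 0, 0, 0, 0))


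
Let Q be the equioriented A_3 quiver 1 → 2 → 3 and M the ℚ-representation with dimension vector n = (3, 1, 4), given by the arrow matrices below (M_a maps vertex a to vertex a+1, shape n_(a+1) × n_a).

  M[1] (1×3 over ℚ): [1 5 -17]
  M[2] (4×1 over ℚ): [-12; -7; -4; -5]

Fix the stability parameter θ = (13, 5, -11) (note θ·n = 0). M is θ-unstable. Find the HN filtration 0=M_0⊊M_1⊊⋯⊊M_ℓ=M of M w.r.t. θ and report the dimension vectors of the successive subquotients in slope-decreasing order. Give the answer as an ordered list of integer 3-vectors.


Interval decomposition of M: I[1,1]^2, I[1,3], I[3,3]^3.
HN type (ℓ=3): μ^(1)=13; μ^(2)=7/3; μ^(3)=-11

((2, 0, 0); (1, 1, 1); (0, 0, 3))


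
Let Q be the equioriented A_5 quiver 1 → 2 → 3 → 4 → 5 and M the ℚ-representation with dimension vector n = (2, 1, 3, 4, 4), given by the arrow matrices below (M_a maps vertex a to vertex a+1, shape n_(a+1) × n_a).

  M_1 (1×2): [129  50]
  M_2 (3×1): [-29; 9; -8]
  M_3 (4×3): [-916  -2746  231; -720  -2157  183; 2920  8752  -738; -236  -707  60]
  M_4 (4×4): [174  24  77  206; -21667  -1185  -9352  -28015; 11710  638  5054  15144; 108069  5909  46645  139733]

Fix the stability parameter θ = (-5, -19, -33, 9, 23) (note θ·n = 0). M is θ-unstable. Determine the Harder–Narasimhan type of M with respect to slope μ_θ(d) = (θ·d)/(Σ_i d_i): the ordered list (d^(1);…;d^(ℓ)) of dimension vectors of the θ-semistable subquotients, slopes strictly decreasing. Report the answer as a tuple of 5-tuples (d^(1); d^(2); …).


Interval decomposition of M: I[1,1], I[1,5], I[3,3], I[3,4], I[4,5]^2, I[5,5].
HN type (ℓ=5): μ^(1)=23; μ^(2)=9; μ^(3)=-5; μ^(4)=-19; μ^(5)=-33

((0, 0, 0, 0, 4); (0, 0, 0, 4, 0); (1, 0, 0, 0, 0); (1, 1, 1, 0, 0); (0, 0, 2, 0, 0))


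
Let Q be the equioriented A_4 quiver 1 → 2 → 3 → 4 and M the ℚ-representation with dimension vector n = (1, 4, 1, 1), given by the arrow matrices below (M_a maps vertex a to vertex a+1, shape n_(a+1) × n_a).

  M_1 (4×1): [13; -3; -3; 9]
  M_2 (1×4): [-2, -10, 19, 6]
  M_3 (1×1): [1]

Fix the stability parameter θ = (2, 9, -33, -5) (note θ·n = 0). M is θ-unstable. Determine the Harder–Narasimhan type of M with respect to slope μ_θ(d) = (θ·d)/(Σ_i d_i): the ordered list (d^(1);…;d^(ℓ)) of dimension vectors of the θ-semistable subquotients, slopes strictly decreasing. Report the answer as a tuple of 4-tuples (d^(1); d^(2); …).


Barcode: M ≅ I[1,4], I[2,2]^3. HN layers by μ_θ (3 steps, strictly decreasing):
  μ^(1)=9; μ^(2)=-5; μ^(3)=-22/3

((0, 3, 0, 0); (0, 0, 0, 1); (1, 1, 1, 0))


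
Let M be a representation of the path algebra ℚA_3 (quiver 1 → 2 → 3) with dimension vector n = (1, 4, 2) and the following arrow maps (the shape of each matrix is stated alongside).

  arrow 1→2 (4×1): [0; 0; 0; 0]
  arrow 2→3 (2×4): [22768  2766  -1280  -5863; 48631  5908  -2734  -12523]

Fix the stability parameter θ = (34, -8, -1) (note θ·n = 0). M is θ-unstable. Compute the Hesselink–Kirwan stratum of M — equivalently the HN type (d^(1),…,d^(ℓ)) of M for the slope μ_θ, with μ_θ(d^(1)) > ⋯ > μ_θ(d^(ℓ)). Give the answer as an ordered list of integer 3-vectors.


Via rank(M_{q-1}∘⋯∘M_p): M ≅ I[1,1], I[2,2]^2, I[2,3]^2.
μ_θ-semistable layers: μ^(1)=34; μ^(2)=-1; μ^(3)=-8

((1, 0, 0); (0, 0, 2); (0, 4, 0))


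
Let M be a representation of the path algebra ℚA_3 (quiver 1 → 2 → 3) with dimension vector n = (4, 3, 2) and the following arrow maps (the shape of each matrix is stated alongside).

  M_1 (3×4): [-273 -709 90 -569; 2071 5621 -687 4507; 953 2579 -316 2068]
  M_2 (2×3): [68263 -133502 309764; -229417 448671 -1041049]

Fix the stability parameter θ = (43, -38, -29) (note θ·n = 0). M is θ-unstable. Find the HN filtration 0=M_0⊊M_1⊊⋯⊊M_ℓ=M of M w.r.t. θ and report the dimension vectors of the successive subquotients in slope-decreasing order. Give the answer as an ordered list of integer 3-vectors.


Via rank(M_{q-1}∘⋯∘M_p): M ≅ I[1,1], I[1,2], I[1,3]^2.
μ_θ-semistable layers: μ^(1)=43; μ^(2)=5/2; μ^(3)=-8

((1, 0, 0); (1, 1, 0); (2, 2, 2))


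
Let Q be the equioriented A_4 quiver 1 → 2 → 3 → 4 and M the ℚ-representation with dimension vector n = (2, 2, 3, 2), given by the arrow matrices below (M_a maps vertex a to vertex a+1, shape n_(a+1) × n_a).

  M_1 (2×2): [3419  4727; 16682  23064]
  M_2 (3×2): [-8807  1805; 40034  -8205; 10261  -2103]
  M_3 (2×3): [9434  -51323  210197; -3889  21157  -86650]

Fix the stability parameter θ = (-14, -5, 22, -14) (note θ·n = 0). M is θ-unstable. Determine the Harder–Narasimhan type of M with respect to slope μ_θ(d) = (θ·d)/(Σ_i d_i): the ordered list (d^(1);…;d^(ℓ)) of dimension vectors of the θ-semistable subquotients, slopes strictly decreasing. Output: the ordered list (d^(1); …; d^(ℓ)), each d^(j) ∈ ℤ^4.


Barcode: M ≅ I[1,4]^2, I[3,3]. HN layers by μ_θ (4 steps, strictly decreasing):
  μ^(1)=22; μ^(2)=4; μ^(3)=-5; μ^(4)=-14

((0, 0, 1, 0); (0, 0, 2, 2); (0, 2, 0, 0); (2, 0, 0, 0))


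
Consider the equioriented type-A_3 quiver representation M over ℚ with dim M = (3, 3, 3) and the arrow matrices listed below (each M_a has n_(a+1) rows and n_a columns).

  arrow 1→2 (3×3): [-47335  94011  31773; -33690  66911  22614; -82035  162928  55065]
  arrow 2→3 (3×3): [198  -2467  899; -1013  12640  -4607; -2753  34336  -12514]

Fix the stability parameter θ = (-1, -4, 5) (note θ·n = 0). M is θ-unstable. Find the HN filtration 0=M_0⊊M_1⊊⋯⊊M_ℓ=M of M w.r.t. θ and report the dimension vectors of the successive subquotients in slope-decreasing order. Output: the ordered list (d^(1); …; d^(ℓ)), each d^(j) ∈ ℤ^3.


Via rank(M_{q-1}∘⋯∘M_p): M ≅ I[1,1], I[1,3]^2, I[2,3].
μ_θ-semistable layers: μ^(1)=5; μ^(2)=-1; μ^(3)=-5/2; μ^(4)=-4

((0, 0, 3); (1, 0, 0); (2, 2, 0); (0, 1, 0))


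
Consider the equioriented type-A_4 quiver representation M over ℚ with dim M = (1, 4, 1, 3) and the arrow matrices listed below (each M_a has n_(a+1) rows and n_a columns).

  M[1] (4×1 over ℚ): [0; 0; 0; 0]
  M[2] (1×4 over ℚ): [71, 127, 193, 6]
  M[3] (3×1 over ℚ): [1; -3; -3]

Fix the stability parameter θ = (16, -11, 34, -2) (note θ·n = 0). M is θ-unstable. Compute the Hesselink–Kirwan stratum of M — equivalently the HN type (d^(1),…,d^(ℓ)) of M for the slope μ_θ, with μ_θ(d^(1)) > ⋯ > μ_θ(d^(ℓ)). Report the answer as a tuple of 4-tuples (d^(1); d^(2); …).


Via rank(M_{q-1}∘⋯∘M_p): M ≅ I[1,1], I[2,2]^3, I[2,4], I[4,4]^2.
μ_θ-semistable layers: μ^(1)=16; μ^(2)=-2; μ^(3)=-11

((1, 0, 1, 1); (0, 0, 0, 2); (0, 4, 0, 0))


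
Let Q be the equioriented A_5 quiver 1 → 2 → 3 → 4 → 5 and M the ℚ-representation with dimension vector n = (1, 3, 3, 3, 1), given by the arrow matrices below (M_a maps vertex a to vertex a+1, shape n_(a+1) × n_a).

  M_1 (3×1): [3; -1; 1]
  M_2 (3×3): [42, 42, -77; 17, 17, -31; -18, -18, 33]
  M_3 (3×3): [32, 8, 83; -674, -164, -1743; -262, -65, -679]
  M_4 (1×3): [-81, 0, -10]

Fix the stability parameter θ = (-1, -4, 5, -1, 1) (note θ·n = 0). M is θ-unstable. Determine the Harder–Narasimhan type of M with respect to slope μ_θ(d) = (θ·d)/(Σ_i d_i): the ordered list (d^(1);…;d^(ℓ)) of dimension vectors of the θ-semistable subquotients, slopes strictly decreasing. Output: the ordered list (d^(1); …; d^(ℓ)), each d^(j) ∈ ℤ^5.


Via rank(M_{q-1}∘⋯∘M_p): M ≅ I[1,5], I[2,2], I[2,4], I[3,4].
μ_θ-semistable layers: μ^(1)=2; μ^(2)=5/3; μ^(3)=-5/2; μ^(4)=-4

((0, 0, 2, 2, 0); (0, 0, 1, 1, 1); (1, 1, 0, 0, 0); (0, 2, 0, 0, 0))


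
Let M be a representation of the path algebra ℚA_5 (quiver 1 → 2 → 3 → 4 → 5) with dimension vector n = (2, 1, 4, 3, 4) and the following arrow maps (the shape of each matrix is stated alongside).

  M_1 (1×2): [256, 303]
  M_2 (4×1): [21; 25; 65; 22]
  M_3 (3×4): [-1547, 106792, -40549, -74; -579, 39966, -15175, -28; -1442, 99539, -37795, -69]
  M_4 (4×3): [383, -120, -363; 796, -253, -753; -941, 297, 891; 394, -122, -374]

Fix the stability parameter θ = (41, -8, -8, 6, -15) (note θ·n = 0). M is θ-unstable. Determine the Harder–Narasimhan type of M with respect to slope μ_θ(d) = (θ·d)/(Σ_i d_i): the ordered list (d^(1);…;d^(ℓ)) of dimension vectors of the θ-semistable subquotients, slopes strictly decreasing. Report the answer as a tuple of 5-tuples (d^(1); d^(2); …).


Interval decomposition of M: I[1,1], I[1,3], I[3,5]^3, I[5,5].
HN type (ℓ=5): μ^(1)=41; μ^(2)=25/3; μ^(3)=-9/2; μ^(4)=-8; μ^(5)=-15

((1, 0, 0, 0, 0); (1, 1, 1, 0, 0); (0, 0, 0, 3, 3); (0, 0, 3, 0, 0); (0, 0, 0, 0, 1))


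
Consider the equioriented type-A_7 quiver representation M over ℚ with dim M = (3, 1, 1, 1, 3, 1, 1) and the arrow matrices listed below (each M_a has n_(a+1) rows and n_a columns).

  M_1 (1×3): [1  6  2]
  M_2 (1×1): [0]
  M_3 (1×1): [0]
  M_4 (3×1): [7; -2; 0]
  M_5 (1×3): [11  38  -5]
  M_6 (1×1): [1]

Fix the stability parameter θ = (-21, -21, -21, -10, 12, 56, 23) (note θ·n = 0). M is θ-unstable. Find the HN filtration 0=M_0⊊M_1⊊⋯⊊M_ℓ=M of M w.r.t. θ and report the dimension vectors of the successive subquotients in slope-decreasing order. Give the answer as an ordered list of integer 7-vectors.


Barcode: M ≅ I[1,1]^2, I[1,2], I[3,3], I[4,7], I[5,5]^2. HN layers by μ_θ (4 steps, strictly decreasing):
  μ^(1)=79/2; μ^(2)=12; μ^(3)=-10; μ^(4)=-21

((0, 0, 0, 0, 0, 1, 1); (0, 0, 0, 0, 3, 0, 0); (0, 0, 0, 1, 0, 0, 0); (3, 1, 1, 0, 0, 0, 0))


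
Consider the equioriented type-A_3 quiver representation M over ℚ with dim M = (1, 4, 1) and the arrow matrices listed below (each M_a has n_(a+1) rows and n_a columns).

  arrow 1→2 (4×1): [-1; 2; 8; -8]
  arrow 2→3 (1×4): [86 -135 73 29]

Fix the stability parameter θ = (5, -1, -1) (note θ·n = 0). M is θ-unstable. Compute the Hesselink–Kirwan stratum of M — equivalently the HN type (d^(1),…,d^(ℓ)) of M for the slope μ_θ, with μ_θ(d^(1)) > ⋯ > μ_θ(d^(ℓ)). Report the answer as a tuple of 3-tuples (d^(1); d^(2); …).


Barcode: M ≅ I[1,3], I[2,2]^3. HN layers by μ_θ (2 steps, strictly decreasing):
  μ^(1)=1; μ^(2)=-1

((1, 1, 1); (0, 3, 0))


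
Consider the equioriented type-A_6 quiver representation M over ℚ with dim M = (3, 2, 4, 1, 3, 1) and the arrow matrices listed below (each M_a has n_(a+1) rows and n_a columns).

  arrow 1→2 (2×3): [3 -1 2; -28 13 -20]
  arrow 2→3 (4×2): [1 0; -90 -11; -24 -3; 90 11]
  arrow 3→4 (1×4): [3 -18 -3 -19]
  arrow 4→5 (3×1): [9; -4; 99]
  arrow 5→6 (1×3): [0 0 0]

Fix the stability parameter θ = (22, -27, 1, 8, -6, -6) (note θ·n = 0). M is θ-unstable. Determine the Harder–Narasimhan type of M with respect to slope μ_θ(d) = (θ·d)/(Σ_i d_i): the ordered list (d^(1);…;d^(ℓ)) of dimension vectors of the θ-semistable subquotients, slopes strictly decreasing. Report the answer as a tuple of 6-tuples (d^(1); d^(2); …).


Interval decomposition of M: I[1,1], I[1,3], I[1,5], I[3,3]^2, I[5,5]^2, I[6,6].
HN type (ℓ=4): μ^(1)=22; μ^(2)=1; μ^(3)=-5/2; μ^(4)=-6

((1, 0, 0, 0, 0, 0); (0, 0, 4, 1, 1, 0); (2, 2, 0, 0, 0, 0); (0, 0, 0, 0, 2, 1))


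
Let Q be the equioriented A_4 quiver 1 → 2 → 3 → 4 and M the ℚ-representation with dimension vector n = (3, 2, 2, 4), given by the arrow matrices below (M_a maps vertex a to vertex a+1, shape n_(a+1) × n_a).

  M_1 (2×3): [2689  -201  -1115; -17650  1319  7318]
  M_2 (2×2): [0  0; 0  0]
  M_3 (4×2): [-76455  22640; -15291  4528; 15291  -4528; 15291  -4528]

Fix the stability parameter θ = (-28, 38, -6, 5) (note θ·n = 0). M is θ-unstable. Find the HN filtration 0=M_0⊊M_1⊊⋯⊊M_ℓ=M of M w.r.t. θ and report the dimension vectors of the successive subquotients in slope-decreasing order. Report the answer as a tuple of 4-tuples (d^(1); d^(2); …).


Interval decomposition of M: I[1,1], I[1,2]^2, I[3,3], I[3,4], I[4,4]^3.
HN type (ℓ=4): μ^(1)=38; μ^(2)=5; μ^(3)=-6; μ^(4)=-28

((0, 2, 0, 0); (0, 0, 0, 4); (0, 0, 2, 0); (3, 0, 0, 0))


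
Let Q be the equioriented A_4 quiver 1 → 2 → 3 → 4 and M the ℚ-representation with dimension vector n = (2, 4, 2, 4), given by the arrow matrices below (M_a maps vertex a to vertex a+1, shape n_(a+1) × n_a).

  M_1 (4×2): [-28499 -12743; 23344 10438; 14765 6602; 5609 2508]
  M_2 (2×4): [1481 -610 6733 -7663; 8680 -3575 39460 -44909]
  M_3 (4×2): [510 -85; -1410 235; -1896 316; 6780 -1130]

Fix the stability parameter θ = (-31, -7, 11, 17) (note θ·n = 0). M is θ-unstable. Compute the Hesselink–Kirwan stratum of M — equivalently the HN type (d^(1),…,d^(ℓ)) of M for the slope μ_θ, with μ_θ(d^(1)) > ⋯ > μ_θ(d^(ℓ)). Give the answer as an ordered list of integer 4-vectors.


Barcode: M ≅ I[1,3], I[1,4], I[2,2]^2, I[4,4]^3. HN layers by μ_θ (4 steps, strictly decreasing):
  μ^(1)=17; μ^(2)=11; μ^(3)=-7; μ^(4)=-31

((0, 0, 0, 4); (0, 0, 2, 0); (0, 4, 0, 0); (2, 0, 0, 0))


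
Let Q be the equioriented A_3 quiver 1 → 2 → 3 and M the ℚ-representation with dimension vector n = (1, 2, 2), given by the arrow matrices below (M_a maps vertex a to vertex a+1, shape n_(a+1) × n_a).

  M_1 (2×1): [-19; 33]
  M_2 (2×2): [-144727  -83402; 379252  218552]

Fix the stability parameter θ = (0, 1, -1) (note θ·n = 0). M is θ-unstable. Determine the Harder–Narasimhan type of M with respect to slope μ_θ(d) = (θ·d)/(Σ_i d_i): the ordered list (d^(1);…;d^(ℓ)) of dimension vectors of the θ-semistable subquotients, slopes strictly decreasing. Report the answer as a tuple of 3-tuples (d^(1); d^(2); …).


Barcode: M ≅ I[1,3], I[2,2], I[3,3]. HN layers by μ_θ (3 steps, strictly decreasing):
  μ^(1)=1; μ^(2)=0; μ^(3)=-1

((0, 1, 0); (1, 1, 1); (0, 0, 1))


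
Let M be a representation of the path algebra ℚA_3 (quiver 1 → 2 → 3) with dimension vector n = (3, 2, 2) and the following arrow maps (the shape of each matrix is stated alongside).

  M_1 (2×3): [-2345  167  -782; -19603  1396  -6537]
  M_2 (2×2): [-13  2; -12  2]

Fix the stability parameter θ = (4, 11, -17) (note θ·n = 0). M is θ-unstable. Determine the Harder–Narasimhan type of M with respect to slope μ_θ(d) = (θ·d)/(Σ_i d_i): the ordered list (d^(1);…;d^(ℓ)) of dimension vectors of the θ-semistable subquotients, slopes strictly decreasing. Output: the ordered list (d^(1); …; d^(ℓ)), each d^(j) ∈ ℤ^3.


Barcode: M ≅ I[1,1], I[1,3]^2. HN layers by μ_θ (2 steps, strictly decreasing):
  μ^(1)=4; μ^(2)=-2/3

((1, 0, 0); (2, 2, 2))


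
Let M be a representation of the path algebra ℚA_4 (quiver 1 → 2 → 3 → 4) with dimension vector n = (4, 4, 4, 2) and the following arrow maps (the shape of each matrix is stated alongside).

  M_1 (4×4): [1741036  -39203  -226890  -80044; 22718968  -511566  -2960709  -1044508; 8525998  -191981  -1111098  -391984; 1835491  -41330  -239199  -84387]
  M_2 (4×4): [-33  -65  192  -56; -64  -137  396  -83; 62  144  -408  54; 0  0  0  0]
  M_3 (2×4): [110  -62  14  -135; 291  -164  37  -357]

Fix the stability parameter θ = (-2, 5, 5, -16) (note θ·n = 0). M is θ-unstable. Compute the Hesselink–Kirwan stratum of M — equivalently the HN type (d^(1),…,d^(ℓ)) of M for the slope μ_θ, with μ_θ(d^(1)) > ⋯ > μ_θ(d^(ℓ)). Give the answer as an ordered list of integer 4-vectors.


Barcode: M ≅ I[1,2]^2, I[1,4]^2, I[3,3]^2. HN layers by μ_θ (2 steps, strictly decreasing):
  μ^(1)=5; μ^(2)=-2

((0, 2, 2, 0); (4, 2, 2, 2))


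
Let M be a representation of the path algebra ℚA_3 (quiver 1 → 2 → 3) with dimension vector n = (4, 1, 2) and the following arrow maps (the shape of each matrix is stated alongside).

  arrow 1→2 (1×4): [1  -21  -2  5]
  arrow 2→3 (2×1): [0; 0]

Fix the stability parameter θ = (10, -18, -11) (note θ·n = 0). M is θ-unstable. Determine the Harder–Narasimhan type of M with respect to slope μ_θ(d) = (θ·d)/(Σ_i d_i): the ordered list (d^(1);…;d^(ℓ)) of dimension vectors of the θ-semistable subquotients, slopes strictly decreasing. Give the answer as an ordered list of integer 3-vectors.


Interval decomposition of M: I[1,1]^3, I[1,2], I[3,3]^2.
HN type (ℓ=3): μ^(1)=10; μ^(2)=-4; μ^(3)=-11

((3, 0, 0); (1, 1, 0); (0, 0, 2))


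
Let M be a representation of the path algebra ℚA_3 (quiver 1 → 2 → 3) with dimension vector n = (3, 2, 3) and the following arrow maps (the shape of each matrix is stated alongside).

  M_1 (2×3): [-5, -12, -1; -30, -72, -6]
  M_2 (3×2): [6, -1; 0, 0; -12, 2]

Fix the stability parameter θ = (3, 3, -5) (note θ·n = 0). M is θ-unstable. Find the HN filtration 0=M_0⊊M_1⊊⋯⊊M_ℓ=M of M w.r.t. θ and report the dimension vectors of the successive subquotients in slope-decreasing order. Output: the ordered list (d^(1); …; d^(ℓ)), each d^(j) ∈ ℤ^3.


Interval decomposition of M: I[1,1]^2, I[1,2], I[2,3], I[3,3]^2.
HN type (ℓ=3): μ^(1)=3; μ^(2)=-1; μ^(3)=-5

((3, 1, 0); (0, 1, 1); (0, 0, 2))


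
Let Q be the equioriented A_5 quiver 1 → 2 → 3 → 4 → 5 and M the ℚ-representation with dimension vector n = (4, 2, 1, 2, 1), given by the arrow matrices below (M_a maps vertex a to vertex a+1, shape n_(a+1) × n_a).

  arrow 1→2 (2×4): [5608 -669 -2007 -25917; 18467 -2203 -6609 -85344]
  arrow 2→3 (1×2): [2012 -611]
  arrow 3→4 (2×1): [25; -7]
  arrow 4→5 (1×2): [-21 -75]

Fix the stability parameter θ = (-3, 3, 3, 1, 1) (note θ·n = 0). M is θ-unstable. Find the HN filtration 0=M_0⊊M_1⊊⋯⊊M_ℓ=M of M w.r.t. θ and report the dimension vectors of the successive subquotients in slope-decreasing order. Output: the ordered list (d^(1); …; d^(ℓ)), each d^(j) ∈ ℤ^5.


Interval decomposition of M: I[1,1]^2, I[1,2], I[1,4], I[4,5].
HN type (ℓ=4): μ^(1)=3; μ^(2)=7/3; μ^(3)=1; μ^(4)=-3

((0, 1, 0, 0, 0); (0, 1, 1, 1, 0); (0, 0, 0, 1, 1); (4, 0, 0, 0, 0))


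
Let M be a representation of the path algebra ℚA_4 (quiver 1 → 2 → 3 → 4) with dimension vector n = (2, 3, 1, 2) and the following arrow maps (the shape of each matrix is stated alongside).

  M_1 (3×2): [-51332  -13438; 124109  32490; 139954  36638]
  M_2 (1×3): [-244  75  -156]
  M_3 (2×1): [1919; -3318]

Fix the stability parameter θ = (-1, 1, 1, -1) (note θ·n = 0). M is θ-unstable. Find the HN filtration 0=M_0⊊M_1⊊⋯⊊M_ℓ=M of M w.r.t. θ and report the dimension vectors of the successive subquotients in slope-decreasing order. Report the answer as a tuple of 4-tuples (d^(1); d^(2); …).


Interval decomposition of M: I[1,2], I[1,4], I[2,2], I[4,4].
HN type (ℓ=3): μ^(1)=1; μ^(2)=1/3; μ^(3)=-1

((0, 2, 0, 0); (0, 1, 1, 1); (2, 0, 0, 1))


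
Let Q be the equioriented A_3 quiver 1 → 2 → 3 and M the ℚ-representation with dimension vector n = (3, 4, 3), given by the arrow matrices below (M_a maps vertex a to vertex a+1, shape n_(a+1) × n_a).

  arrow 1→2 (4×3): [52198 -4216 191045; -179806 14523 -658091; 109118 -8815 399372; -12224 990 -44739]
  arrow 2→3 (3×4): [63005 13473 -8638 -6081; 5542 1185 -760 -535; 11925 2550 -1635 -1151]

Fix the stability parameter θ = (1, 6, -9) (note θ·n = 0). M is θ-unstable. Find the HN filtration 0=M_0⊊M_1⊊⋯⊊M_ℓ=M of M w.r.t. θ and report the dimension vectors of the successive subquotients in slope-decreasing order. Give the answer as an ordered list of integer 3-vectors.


Via rank(M_{q-1}∘⋯∘M_p): M ≅ I[1,3]^3, I[2,2].
μ_θ-semistable layers: μ^(1)=6; μ^(2)=-2/3

((0, 1, 0); (3, 3, 3))


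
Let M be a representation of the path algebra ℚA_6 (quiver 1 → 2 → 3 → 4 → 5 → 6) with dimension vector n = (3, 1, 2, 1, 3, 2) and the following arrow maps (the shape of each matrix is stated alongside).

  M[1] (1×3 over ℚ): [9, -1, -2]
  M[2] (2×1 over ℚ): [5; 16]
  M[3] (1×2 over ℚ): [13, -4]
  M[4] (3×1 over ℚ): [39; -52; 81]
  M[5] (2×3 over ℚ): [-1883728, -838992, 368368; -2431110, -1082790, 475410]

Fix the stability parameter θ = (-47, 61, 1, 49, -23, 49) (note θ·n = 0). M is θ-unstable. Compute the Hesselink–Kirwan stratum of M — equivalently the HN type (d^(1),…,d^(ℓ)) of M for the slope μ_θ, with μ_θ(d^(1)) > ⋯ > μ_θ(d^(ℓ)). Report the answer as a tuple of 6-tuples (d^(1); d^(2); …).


Interval decomposition of M: I[1,1]^2, I[1,5], I[3,3], I[5,5], I[5,6], I[6,6].
HN type (ℓ=5): μ^(1)=49; μ^(2)=22; μ^(3)=1; μ^(4)=-23; μ^(5)=-47

((0, 0, 0, 0, 0, 2); (0, 1, 1, 1, 1, 0); (0, 0, 1, 0, 0, 0); (0, 0, 0, 0, 2, 0); (3, 0, 0, 0, 0, 0))


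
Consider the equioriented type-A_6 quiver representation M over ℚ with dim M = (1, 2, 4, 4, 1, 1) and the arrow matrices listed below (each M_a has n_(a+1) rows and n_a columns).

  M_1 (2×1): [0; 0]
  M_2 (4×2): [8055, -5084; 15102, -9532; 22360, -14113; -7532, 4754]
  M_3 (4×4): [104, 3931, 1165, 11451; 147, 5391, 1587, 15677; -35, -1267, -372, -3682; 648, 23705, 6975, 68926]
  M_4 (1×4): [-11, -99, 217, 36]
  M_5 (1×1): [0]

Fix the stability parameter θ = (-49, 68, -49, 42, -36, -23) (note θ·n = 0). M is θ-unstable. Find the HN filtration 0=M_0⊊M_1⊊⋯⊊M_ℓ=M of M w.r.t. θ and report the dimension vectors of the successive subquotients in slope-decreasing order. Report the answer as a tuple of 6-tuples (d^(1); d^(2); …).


Barcode: M ≅ I[1,1], I[2,4], I[2,5], I[3,4]^2, I[6,6]. HN layers by μ_θ (5 steps, strictly decreasing):
  μ^(1)=42; μ^(2)=19/2; μ^(3)=25/4; μ^(4)=-23; μ^(5)=-49

((0, 0, 0, 3, 0, 0); (0, 1, 1, 0, 0, 0); (0, 1, 1, 1, 1, 0); (0, 0, 0, 0, 0, 1); (1, 0, 2, 0, 0, 0))


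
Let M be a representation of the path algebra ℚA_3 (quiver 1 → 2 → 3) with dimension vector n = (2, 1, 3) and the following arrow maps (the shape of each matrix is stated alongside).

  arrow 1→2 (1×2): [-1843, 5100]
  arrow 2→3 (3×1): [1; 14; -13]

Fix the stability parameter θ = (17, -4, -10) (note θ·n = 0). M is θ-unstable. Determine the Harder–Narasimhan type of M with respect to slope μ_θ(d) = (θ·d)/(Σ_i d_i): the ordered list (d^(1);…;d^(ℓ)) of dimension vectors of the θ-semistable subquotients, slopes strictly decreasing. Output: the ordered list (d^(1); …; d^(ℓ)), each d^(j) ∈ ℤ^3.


Via rank(M_{q-1}∘⋯∘M_p): M ≅ I[1,1], I[1,3], I[3,3]^2.
μ_θ-semistable layers: μ^(1)=17; μ^(2)=1; μ^(3)=-10

((1, 0, 0); (1, 1, 1); (0, 0, 2))


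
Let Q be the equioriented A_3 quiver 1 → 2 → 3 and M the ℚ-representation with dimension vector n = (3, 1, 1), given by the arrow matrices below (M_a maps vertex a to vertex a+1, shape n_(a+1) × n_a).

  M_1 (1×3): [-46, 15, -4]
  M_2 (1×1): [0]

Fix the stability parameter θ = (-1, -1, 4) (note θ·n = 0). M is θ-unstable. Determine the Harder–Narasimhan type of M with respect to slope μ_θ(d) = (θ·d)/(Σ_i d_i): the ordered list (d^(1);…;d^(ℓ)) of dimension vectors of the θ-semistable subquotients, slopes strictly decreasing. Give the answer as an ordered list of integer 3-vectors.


Barcode: M ≅ I[1,1]^2, I[1,2], I[3,3]. HN layers by μ_θ (2 steps, strictly decreasing):
  μ^(1)=4; μ^(2)=-1

((0, 0, 1); (3, 1, 0))


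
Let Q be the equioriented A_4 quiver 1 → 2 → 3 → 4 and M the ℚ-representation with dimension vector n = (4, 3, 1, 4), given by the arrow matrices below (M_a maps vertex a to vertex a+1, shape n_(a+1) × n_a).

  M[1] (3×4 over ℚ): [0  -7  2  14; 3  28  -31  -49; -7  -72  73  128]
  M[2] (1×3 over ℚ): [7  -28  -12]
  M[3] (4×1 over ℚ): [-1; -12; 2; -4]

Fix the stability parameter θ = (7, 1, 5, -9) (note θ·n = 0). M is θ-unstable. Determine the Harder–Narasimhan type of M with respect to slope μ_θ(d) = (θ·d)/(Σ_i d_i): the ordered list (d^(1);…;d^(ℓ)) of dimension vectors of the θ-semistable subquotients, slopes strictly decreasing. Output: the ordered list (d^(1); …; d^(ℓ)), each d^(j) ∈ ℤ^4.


Via rank(M_{q-1}∘⋯∘M_p): M ≅ I[1,1], I[1,2]^2, I[1,4], I[4,4]^3.
μ_θ-semistable layers: μ^(1)=7; μ^(2)=4; μ^(3)=1; μ^(4)=-9

((1, 0, 0, 0); (2, 2, 0, 0); (1, 1, 1, 1); (0, 0, 0, 3))


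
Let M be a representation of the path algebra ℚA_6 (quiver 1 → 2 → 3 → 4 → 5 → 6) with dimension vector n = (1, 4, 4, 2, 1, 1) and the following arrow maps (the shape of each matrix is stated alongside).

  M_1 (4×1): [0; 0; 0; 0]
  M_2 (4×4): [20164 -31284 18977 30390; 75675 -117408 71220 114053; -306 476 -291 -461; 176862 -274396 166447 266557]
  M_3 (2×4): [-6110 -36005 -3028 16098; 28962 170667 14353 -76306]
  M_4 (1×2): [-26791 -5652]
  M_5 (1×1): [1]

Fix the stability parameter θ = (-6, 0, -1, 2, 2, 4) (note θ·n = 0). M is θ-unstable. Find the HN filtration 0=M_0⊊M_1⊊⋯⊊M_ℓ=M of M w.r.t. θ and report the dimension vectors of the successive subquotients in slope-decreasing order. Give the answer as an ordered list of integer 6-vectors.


Barcode: M ≅ I[1,1], I[2,3]^2, I[2,4], I[2,6]. HN layers by μ_θ (4 steps, strictly decreasing):
  μ^(1)=4; μ^(2)=2; μ^(3)=-1/2; μ^(4)=-6

((0, 0, 0, 0, 0, 1); (0, 0, 0, 2, 1, 0); (0, 4, 4, 0, 0, 0); (1, 0, 0, 0, 0, 0))


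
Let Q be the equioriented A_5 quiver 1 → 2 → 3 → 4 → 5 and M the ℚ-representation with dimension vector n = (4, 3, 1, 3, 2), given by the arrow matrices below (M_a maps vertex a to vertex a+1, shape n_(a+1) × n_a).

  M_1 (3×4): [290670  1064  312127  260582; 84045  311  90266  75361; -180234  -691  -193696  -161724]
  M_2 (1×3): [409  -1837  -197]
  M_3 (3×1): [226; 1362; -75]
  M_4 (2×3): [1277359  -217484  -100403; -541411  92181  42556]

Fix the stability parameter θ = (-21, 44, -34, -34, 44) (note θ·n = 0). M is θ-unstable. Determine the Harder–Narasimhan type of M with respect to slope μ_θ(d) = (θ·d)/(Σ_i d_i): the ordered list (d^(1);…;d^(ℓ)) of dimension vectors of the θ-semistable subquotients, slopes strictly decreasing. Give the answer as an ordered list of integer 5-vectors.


Via rank(M_{q-1}∘⋯∘M_p): M ≅ I[1,1], I[1,2]^2, I[1,5], I[4,4], I[4,5].
μ_θ-semistable layers: μ^(1)=44; μ^(2)=-8; μ^(3)=-21; μ^(4)=-34

((0, 2, 0, 0, 2); (0, 1, 1, 1, 0); (4, 0, 0, 0, 0); (0, 0, 0, 2, 0))


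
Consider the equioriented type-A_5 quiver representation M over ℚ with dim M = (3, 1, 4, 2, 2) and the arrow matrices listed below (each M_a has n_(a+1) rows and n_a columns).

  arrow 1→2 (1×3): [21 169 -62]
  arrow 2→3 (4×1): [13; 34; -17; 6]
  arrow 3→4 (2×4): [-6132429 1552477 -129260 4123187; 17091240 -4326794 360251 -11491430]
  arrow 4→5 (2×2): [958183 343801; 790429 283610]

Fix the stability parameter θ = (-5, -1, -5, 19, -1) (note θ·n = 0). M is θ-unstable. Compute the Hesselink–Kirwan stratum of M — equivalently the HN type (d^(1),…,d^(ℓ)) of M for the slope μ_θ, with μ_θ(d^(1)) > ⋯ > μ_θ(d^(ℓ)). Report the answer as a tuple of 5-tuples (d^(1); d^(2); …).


Barcode: M ≅ I[1,1]^2, I[1,5], I[3,3]^2, I[3,5]. HN layers by μ_θ (3 steps, strictly decreasing):
  μ^(1)=9; μ^(2)=-3; μ^(3)=-5

((0, 0, 0, 2, 2); (0, 1, 1, 0, 0); (3, 0, 3, 0, 0))


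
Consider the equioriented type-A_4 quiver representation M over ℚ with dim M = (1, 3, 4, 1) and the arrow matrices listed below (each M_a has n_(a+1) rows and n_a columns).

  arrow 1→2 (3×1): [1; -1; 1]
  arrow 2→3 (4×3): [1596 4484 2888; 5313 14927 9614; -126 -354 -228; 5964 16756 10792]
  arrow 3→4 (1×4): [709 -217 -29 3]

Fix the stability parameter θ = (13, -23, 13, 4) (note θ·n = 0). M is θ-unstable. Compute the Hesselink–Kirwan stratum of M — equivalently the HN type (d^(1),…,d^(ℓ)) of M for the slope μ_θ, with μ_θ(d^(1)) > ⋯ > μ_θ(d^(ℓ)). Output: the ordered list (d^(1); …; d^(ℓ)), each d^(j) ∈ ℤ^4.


Barcode: M ≅ I[1,2], I[2,2], I[2,4], I[3,3]^3. HN layers by μ_θ (4 steps, strictly decreasing):
  μ^(1)=13; μ^(2)=17/2; μ^(3)=-5; μ^(4)=-23

((0, 0, 3, 0); (0, 0, 1, 1); (1, 1, 0, 0); (0, 2, 0, 0))


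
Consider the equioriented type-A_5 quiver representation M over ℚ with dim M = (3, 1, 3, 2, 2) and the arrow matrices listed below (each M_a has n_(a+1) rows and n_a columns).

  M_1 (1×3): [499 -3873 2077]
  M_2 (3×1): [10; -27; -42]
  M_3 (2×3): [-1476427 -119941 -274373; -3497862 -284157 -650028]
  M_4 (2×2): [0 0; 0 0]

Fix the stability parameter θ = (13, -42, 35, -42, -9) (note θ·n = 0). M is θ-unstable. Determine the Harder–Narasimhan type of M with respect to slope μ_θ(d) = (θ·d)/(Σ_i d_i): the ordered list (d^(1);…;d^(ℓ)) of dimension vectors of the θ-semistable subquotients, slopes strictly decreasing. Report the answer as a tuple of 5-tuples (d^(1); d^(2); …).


Interval decomposition of M: I[1,1]^2, I[1,4], I[3,3], I[3,4], I[5,5]^2.
HN type (ℓ=5): μ^(1)=35; μ^(2)=13; μ^(3)=-7/2; μ^(4)=-9; μ^(5)=-29/2

((0, 0, 1, 0, 0); (2, 0, 0, 0, 0); (0, 0, 2, 2, 0); (0, 0, 0, 0, 2); (1, 1, 0, 0, 0))


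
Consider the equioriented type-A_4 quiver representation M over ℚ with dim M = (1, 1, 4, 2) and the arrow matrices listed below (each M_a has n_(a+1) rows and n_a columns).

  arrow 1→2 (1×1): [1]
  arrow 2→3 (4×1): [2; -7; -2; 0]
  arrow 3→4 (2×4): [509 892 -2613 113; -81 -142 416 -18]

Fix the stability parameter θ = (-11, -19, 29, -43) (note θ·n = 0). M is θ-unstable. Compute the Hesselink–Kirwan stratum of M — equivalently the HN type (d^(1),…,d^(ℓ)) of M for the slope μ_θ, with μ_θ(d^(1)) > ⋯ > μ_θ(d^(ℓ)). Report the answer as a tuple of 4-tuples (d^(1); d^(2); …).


Barcode: M ≅ I[1,3], I[3,3], I[3,4]^2. HN layers by μ_θ (3 steps, strictly decreasing):
  μ^(1)=29; μ^(2)=-7; μ^(3)=-15

((0, 0, 2, 0); (0, 0, 2, 2); (1, 1, 0, 0))


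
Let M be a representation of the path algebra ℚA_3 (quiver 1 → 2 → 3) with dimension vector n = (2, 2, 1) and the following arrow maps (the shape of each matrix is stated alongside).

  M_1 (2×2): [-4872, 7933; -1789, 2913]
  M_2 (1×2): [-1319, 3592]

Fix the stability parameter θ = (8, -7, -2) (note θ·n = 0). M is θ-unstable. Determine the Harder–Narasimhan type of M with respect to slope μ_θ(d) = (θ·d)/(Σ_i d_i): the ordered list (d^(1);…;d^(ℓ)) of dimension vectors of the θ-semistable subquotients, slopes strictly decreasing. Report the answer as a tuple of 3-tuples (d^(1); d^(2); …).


Via rank(M_{q-1}∘⋯∘M_p): M ≅ I[1,2], I[1,3].
μ_θ-semistable layers: μ^(1)=1/2; μ^(2)=-1/3

((1, 1, 0); (1, 1, 1))


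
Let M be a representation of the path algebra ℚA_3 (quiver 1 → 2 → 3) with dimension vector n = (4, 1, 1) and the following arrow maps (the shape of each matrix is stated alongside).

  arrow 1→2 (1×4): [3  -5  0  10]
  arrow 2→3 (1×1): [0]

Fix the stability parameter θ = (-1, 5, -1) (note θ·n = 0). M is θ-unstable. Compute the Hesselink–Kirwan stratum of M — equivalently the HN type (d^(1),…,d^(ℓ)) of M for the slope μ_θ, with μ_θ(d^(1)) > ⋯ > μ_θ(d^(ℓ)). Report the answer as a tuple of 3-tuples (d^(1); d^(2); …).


Barcode: M ≅ I[1,1]^3, I[1,2], I[3,3]. HN layers by μ_θ (2 steps, strictly decreasing):
  μ^(1)=5; μ^(2)=-1

((0, 1, 0); (4, 0, 1))
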